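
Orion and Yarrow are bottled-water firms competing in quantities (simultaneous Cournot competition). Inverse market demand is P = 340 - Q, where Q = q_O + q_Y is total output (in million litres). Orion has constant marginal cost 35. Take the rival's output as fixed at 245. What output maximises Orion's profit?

With the rival's output fixed at 245, Orion's profit is π_O = (340 - 245 - q_O)q_O - (35q_O) = (95 - q_O)q_O - (35q_O).
∂π_O/∂q_O = 60 - 2q_O = 0, so q_O = 30.

30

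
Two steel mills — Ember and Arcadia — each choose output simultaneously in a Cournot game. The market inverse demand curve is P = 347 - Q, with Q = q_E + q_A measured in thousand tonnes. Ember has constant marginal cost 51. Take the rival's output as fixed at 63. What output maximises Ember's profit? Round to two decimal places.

116.50

With the rival's output fixed at 63, Ember's profit is π_E = (347 - 63 - q_E)q_E - (51q_E) = (284 - q_E)q_E - (51q_E).
∂π_E/∂q_E = 233 - 2q_E = 0, so q_E = 233/2.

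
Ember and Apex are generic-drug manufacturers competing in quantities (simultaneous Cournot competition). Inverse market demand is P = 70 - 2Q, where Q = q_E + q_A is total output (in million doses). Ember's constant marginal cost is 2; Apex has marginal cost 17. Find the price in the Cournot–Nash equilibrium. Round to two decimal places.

29.67

Ember's profit: π_E = (70 - 2Q)q_E - (2q_E). Setting ∂π_E/∂q_E = 0: 68 - 4q_E - 2(q_A) = 0.
Apex's first-order condition: 53 - 4q_A - 2(q_E) = 0.
Best responses: q_E = (68 - 2q_A)/4, q_A = (53 - 2q_E)/4.
Solving the pair: q_E = 83/6, q_A = 19/3.
Total output Q = 121/6, so price P = 70 - 2·(121/6) = 89/3.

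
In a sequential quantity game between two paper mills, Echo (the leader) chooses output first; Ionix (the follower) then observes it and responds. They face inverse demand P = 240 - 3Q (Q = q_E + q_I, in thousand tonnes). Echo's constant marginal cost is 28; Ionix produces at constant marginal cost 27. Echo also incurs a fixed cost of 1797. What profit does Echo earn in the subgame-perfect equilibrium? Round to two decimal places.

The follower Ionix best-responds to any q_E: π_I = (240 - 3Q)q_I - 27q_I.
∂π_I/∂q_I = 213 - 3q_E - 6q_I = 0 gives the reaction function q_I = (213 - 3q_E)/6.
The leader anticipates this reaction. Substituting into P = 240 - 3Q gives P = 267/2 - (3/2)q_E, so π_E = (267/2 - (3/2)q_E)q_E - 28q_E.
Leader FOC: 211/2 - 3q_E = 0, so q_E = 211/6.
Then q_I = (213 - 3·(211/6))/6 = 215/12.
Price P = 240 - 3·(637/12) = 323/4.
Echo's profit: (323/4 - 28)·(211/6) - 1797 = 1393/24.

58.04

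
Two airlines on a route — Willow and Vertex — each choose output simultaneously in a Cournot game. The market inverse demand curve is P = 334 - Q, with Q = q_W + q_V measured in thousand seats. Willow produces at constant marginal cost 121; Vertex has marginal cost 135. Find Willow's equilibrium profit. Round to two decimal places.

Willow's profit: π_W = (334 - Q)q_W - (121q_W). Setting ∂π_W/∂q_W = 0: 213 - 2q_W - (q_V) = 0.
Vertex's first-order condition: 199 - 2q_V - (q_W) = 0.
Best responses: q_W = (213 - q_V)/2, q_V = (199 - q_W)/2.
Substituting one into the other gives q_W = 227/3 and q_V = 185/3.
Price P = 334 - 412/3 = 590/3.
Willow's profit: (590/3 - 121)·(227/3) = 5725.4444.

5725.44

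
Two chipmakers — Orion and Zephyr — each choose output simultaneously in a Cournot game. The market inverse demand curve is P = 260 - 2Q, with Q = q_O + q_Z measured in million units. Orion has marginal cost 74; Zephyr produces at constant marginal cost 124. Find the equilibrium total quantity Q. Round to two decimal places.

53.67

Orion's profit: π_O = (260 - 2Q)q_O - (74q_O). Setting ∂π_O/∂q_O = 0: 186 - 4q_O - 2(q_Z) = 0.
Zephyr's profit: π_Z = (260 - 2Q)q_Z - (124q_Z). Setting ∂π_Z/∂q_Z = 0: 136 - 4q_Z - 2(q_O) = 0.
Rearranging gives the reaction functions q_O = (186 - 2q_Z)/4 and q_Z = (136 - 2q_O)/4.
Substituting one into the other gives q_O = 118/3 and q_Z = 43/3.
Total output Q = 118/3 + 43/3 = 161/3.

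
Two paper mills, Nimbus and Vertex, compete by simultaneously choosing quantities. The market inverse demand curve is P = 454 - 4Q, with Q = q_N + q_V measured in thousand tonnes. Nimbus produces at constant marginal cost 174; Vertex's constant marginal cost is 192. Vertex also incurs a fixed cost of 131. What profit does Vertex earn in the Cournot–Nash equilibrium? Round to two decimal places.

Nimbus's profit: π_N = (454 - 4Q)q_N - (174q_N). Setting ∂π_N/∂q_N = 0: 280 - 8q_N - 4(q_V) = 0.
Vertex's profit: π_V = (454 - 4Q)q_V - (192q_V). Setting ∂π_V/∂q_V = 0: 262 - 8q_V - 4(q_N) = 0.
Rearranging gives the reaction functions q_N = (280 - 4q_V)/8 and q_V = (262 - 4q_N)/8.
Solving the pair: q_N = 149/6, q_V = 61/3.
Price P = 454 - 4·(271/6) = 820/3.
Vertex's profit: (820/3 - 192)·(61/3) - 131 = 1522.7778.

1522.78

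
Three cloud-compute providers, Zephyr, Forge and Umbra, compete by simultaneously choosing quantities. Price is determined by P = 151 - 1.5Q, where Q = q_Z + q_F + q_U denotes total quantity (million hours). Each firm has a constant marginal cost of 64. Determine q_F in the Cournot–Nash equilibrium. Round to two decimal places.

14.50

Each firm earns π_i = (151 - 1.5Q)q_i - 64q_i.
First-order condition (treating rivals' output as given): 87 - 3q_i - (3/2)·Σ_{j≠i} q_j = 0.
With identical firms every q_j equals q_i, so Σ_{j≠i} q_j = 2q_i and 87 = 6q_i, giving q_i = 29/2.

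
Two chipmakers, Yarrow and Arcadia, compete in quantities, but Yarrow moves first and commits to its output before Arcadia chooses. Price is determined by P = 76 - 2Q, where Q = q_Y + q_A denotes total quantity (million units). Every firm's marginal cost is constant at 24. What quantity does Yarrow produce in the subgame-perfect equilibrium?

Solve by backward induction. Given q_Y, the follower Arcadia maximises π_A = (76 - 2q_Y - 2q_A)q_A - 24q_A.
∂π_A/∂q_A = 52 - 2q_Y - 4q_A = 0 gives the reaction function q_A = (52 - 2q_Y)/4.
Yarrow substitutes q_A(q_Y) into its own profit: π_Y = q_Y(76 - 2q_Y - (52 - 2q_Y)/2) - 24q_Y = (50 - q_Y)q_Y - 24q_Y.
Maximising: ∂π_Y/∂q_Y = 26 - 2q_Y = 0, giving q_Y = 13.
Then q_A = (52 - 2·13)/4 = 13/2.

13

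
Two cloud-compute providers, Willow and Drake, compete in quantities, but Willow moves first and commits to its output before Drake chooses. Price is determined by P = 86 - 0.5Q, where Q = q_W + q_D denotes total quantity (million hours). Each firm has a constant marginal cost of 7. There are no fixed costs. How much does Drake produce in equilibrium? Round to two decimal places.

39.50

Solve by backward induction. Given q_W, the follower Drake maximises π_D = (86 - (1/2)q_W - (1/2)q_D)q_D - 7q_D.
Follower FOC: 79 - (1/2)q_W - q_D = 0, so q_D(q_W) = (79 - (1/2)q_W).
Willow substitutes q_D(q_W) into its own profit: π_W = q_W(86 - (1/2)q_W - (79 - (1/2)q_W)/2) - 7q_W = (93/2 - (1/4)q_W)q_W - 7q_W.
Maximising: ∂π_W/∂q_W = 79/2 - (1/2)q_W = 0, giving q_W = 79.
Then q_D = (79 - (1/2)·79) = 79/2.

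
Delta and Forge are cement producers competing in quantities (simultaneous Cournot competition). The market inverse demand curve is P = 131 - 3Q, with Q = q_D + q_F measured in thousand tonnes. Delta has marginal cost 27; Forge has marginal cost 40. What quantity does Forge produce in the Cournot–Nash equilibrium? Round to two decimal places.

Delta's profit: π_D = (131 - 3Q)q_D - (27q_D). Setting ∂π_D/∂q_D = 0: 104 - 6q_D - 3(q_F) = 0.
Forge's profit: π_F = (131 - 3Q)q_F - (40q_F). Setting ∂π_F/∂q_F = 0: 91 - 6q_F - 3(q_D) = 0.
Best responses: q_D = (104 - 3q_F)/6, q_F = (91 - 3q_D)/6.
Solving the pair: q_D = 13, q_F = 26/3.

8.67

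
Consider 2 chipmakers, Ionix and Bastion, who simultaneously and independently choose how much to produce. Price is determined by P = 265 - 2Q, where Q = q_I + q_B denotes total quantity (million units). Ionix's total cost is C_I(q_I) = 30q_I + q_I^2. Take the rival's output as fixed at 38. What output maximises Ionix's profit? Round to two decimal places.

With the rival's output fixed at 38, Ionix's profit is π_I = (265 - 2·38 - 2q_I)q_I - (30q_I + q_I²) = (189 - 2q_I)q_I - (30q_I + q_I²).
∂π_I/∂q_I = 159 - 6q_I = 0, so q_I = 53/2.

26.50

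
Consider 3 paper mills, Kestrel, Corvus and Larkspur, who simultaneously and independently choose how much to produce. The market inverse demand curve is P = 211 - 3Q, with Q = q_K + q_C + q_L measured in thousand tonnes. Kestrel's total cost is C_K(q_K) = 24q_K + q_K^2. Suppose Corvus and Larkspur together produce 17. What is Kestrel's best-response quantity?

17

With rivals' combined output fixed at 17, Kestrel's profit is π_K = (211 - 3·17 - 3q_K)q_K - (24q_K + q_K²) = (160 - 3q_K)q_K - (24q_K + q_K²).
∂π_K/∂q_K = 136 - 8q_K = 0, so q_K = 17.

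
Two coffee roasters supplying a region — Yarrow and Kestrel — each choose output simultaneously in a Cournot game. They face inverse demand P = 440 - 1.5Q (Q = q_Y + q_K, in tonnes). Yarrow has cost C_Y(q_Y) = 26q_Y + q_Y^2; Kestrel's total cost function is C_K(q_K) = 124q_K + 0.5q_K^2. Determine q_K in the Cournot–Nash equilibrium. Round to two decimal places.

54.03

Yarrow's profit: π_Y = (440 - 1.5Q)q_Y - (26q_Y + q_Y²). Setting ∂π_Y/∂q_Y = 0: 414 - 5q_Y - (3/2)(q_K) = 0.
Kestrel's profit: π_K = (440 - 1.5Q)q_K - (124q_K + (1/2)q_K²). Setting ∂π_K/∂q_K = 0: 316 - 4q_K - (3/2)(q_Y) = 0.
Best responses: q_Y = (414 - (3/2)q_K)/5, q_K = (316 - (3/2)q_Y)/4.
Solving the pair: q_Y = 66.5915, q_K = 54.0282.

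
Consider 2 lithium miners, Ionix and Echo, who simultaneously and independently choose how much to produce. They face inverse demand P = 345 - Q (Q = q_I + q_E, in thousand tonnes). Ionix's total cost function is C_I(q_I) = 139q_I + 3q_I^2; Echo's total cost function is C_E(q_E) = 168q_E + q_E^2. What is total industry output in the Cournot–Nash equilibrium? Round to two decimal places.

59.90

Ionix's profit: π_I = (345 - Q)q_I - (139q_I + 3q_I²). Setting ∂π_I/∂q_I = 0: 206 - 8q_I - (q_E) = 0.
Echo's profit: π_E = (345 - Q)q_E - (168q_E + q_E²). Setting ∂π_E/∂q_E = 0: 177 - 4q_E - (q_I) = 0.
Best responses: q_I = (206 - q_E)/8, q_E = (177 - q_I)/4.
Solving the pair: q_I = 647/31, q_E = 1210/31.
Total output Q = 647/31 + 1210/31 = 1857/31.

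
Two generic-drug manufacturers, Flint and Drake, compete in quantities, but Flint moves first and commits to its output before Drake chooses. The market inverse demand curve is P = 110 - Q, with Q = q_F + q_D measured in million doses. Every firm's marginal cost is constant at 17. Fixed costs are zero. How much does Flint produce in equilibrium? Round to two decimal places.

Solve by backward induction. Given q_F, the follower Drake maximises π_D = (110 - q_F - q_D)q_D - 17q_D.
Setting the follower's marginal profit to zero, 93 - q_F - 2q_D = 0, i.e. q_D = (93 - q_F)/2.
The leader anticipates this reaction. Substituting into P = 110 - Q gives P = 127/2 - (1/2)q_F, so π_F = (127/2 - (1/2)q_F)q_F - 17q_F.
The leader's first-order condition 93/2 - q_F = 0 yields q_F = 93/2.
Then q_D = (93 - 93/2)/2 = 93/4.

46.50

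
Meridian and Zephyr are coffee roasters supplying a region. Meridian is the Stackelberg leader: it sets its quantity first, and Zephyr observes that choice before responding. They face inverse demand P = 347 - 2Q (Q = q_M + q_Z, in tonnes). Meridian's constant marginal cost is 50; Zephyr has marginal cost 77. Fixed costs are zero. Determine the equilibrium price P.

131

Solve by backward induction. Given q_M, the follower Zephyr maximises π_Z = (347 - 2q_M - 2q_Z)q_Z - 77q_Z.
Setting the follower's marginal profit to zero, 270 - 2q_M - 4q_Z = 0, i.e. q_Z = (270 - 2q_M)/4.
The leader anticipates this reaction. Substituting into P = 347 - 2Q gives P = 212 - q_M, so π_M = (212 - q_M)q_M - 50q_M.
Leader FOC: 162 - 2q_M = 0, so q_M = 81.
Then q_Z = (270 - 2·81)/4 = 27.
Total output Q = 108, so price P = 347 - 2·108 = 131.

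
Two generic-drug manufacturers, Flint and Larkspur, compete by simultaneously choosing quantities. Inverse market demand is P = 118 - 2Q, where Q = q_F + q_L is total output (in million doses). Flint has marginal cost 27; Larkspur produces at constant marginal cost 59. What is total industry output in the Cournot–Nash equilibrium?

Flint's profit: π_F = (118 - 2Q)q_F - (27q_F). Setting ∂π_F/∂q_F = 0: 91 - 4q_F - 2(q_L) = 0.
Larkspur's profit: π_L = (118 - 2Q)q_L - (59q_L). Setting ∂π_L/∂q_L = 0: 59 - 4q_L - 2(q_F) = 0.
Best responses: q_F = (91 - 2q_L)/4, q_L = (59 - 2q_F)/4.
Solving the pair: q_F = 41/2, q_L = 9/2.
Total output Q = 41/2 + 9/2 = 25.

25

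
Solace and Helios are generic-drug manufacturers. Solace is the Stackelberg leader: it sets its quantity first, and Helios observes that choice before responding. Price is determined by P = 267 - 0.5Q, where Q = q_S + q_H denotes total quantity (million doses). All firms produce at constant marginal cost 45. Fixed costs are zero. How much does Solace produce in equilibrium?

222

The follower Helios best-responds to any q_S: π_H = (267 - 0.5Q)q_H - 45q_H.
Setting the follower's marginal profit to zero, 222 - (1/2)q_S - q_H = 0, i.e. q_H = (222 - (1/2)q_S).
The leader anticipates this reaction. Substituting into P = 267 - 0.5Q gives P = 156 - (1/4)q_S, so π_S = (156 - (1/4)q_S)q_S - 45q_S.
Maximising: ∂π_S/∂q_S = 111 - (1/2)q_S = 0, giving q_S = 222.
Then q_H = (222 - (1/2)·222) = 111.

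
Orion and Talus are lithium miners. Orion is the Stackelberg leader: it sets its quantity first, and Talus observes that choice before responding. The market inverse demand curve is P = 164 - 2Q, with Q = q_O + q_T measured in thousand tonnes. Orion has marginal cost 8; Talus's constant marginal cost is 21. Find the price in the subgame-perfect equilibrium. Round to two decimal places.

Solve by backward induction. Given q_O, the follower Talus maximises π_T = (164 - 2q_O - 2q_T)q_T - 21q_T.
Follower FOC: 143 - 2q_O - 4q_T = 0, so q_T(q_O) = (143 - 2q_O)/4.
Orion substitutes q_T(q_O) into its own profit: π_O = q_O(164 - 2q_O - (143 - 2q_O)/2) - 8q_O = (185/2 - q_O)q_O - 8q_O.
Leader FOC: 169/2 - 2q_O = 0, so q_O = 169/4.
Then q_T = (143 - 2·(169/4))/4 = 117/8.
Total output Q = 455/8, so price P = 164 - 2·(455/8) = 201/4.

50.25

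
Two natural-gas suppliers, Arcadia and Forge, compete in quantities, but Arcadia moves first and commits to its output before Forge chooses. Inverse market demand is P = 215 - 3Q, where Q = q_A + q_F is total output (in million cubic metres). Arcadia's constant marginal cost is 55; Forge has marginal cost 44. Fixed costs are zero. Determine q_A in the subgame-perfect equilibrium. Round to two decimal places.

Solve by backward induction. Given q_A, the follower Forge maximises π_F = (215 - 3q_A - 3q_F)q_F - 44q_F.
Setting the follower's marginal profit to zero, 171 - 3q_A - 6q_F = 0, i.e. q_F = (171 - 3q_A)/6.
The leader anticipates this reaction. Substituting into P = 215 - 3Q gives P = 259/2 - (3/2)q_A, so π_A = (259/2 - (3/2)q_A)q_A - 55q_A.
Maximising: ∂π_A/∂q_A = 149/2 - 3q_A = 0, giving q_A = 149/6.
Then q_F = (171 - 3·(149/6))/6 = 193/12.

24.83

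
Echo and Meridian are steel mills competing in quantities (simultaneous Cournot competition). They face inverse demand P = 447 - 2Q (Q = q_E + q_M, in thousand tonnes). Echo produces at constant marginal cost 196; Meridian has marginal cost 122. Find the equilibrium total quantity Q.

96

Echo's profit: π_E = (447 - 2Q)q_E - (196q_E). Setting ∂π_E/∂q_E = 0: 251 - 4q_E - 2(q_M) = 0.
Meridian's profit: π_M = (447 - 2Q)q_M - (122q_M). Setting ∂π_M/∂q_M = 0: 325 - 4q_M - 2(q_E) = 0.
Rearranging gives the reaction functions q_E = (251 - 2q_M)/4 and q_M = (325 - 2q_E)/4.
Substituting one into the other gives q_E = 59/2 and q_M = 133/2.
Total output Q = 59/2 + 133/2 = 96.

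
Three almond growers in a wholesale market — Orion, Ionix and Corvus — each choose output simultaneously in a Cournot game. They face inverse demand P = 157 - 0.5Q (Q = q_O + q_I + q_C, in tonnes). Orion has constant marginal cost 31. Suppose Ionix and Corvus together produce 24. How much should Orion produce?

114

With rivals' combined output fixed at 24, Orion's profit is π_O = (157 - (1/2)·24 - (1/2)q_O)q_O - (31q_O) = (145 - (1/2)q_O)q_O - (31q_O).
∂π_O/∂q_O = 114 - q_O = 0, so q_O = 114.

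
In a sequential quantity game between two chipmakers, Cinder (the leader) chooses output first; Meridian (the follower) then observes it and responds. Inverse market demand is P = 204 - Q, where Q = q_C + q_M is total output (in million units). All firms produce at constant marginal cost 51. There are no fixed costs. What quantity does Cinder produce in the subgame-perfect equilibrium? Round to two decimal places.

76.50

The follower Meridian best-responds to any q_C: π_M = (204 - Q)q_M - 51q_M.
Setting the follower's marginal profit to zero, 153 - q_C - 2q_M = 0, i.e. q_M = (153 - q_C)/2.
The leader anticipates this reaction. Substituting into P = 204 - Q gives P = 255/2 - (1/2)q_C, so π_C = (255/2 - (1/2)q_C)q_C - 51q_C.
Maximising: ∂π_C/∂q_C = 153/2 - q_C = 0, giving q_C = 153/2.
Then q_M = (153 - 153/2)/2 = 153/4.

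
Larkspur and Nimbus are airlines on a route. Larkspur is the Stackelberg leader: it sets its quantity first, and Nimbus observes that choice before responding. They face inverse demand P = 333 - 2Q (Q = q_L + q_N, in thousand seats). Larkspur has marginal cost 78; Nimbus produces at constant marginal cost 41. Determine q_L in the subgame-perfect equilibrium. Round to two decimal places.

54.50

The follower Nimbus best-responds to any q_L: π_N = (333 - 2Q)q_N - 41q_N.
Setting the follower's marginal profit to zero, 292 - 2q_L - 4q_N = 0, i.e. q_N = (292 - 2q_L)/4.
The leader anticipates this reaction. Substituting into P = 333 - 2Q gives P = 187 - q_L, so π_L = (187 - q_L)q_L - 78q_L.
Leader FOC: 109 - 2q_L = 0, so q_L = 109/2.
Then q_N = (292 - 2·(109/2))/4 = 183/4.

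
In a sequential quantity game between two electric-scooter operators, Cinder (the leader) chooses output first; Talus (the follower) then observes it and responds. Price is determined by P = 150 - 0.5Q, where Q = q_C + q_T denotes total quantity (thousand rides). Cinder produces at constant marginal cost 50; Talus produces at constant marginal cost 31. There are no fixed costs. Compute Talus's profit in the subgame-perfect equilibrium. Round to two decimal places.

3081.13

Solve by backward induction. Given q_C, the follower Talus maximises π_T = (150 - (1/2)q_C - (1/2)q_T)q_T - 31q_T.
Follower FOC: 119 - (1/2)q_C - q_T = 0, so q_T(q_C) = (119 - (1/2)q_C).
Cinder substitutes q_T(q_C) into its own profit: π_C = q_C(150 - (1/2)q_C - (119 - (1/2)q_C)/2) - 50q_C = (181/2 - (1/4)q_C)q_C - 50q_C.
Maximising: ∂π_C/∂q_C = 81/2 - (1/2)q_C = 0, giving q_C = 81.
Then q_T = (119 - (1/2)·81) = 157/2.
Price P = 150 - (1/2)·(319/2) = 281/4.
Talus's profit: (281/4 - 31)·(157/2) = 3081.1250.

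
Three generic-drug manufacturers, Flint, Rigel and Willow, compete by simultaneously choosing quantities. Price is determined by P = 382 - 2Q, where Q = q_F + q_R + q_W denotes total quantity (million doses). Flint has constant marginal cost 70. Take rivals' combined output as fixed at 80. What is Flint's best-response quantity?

With rivals' combined output fixed at 80, Flint's profit is π_F = (382 - 2·80 - 2q_F)q_F - (70q_F) = (222 - 2q_F)q_F - (70q_F).
∂π_F/∂q_F = 152 - 4q_F = 0, so q_F = 38.

38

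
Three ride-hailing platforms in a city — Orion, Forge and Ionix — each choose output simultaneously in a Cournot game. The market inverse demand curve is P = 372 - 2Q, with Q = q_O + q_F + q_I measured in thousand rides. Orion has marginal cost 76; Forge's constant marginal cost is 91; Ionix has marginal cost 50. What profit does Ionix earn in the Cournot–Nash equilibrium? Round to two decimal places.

4728.78

Orion's profit: π_O = (372 - 2Q)q_O - (76q_O). Setting ∂π_O/∂q_O = 0: 296 - 4q_O - 2(q_F + q_I) = 0.
Forge's first-order condition: 281 - 4q_F - 2(q_O + q_I) = 0.
Ionix's profit: π_I = (372 - 2Q)q_I - (50q_I). Setting ∂π_I/∂q_I = 0: 322 - 4q_I - 2(q_O + q_F) = 0.
Adding the 3 first-order conditions: 899 − 8Q = 0, so Q = 899/8.
Back-substituting: q_O = (296 − 899/4)/2 = 285/8, q_F = (281 − 899/4)/2 = 225/8, q_I = (322 − 899/4)/2 = 389/8.
Price P = 372 - 2·(899/8) = 589/4.
Ionix's profit: (589/4 - 50)·(389/8) = 4728.7813.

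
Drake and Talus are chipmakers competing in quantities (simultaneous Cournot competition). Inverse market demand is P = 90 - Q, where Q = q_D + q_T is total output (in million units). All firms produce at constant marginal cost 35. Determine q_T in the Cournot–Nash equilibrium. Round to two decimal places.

Each firm earns π_i = (90 - Q)q_i - 35q_i.
First-order condition (treating rivals' output as given): 55 - 2q_i - q_j = 0.
With identical firms every q_j equals q_i, so q_j = q_i and 55 = 3q_i, giving q_i = 55/3.

18.33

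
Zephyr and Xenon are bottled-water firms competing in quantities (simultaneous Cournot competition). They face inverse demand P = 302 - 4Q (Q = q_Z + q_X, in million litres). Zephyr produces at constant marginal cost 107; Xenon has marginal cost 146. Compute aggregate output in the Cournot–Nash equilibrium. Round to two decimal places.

29.25

Zephyr's profit: π_Z = (302 - 4Q)q_Z - (107q_Z). Setting ∂π_Z/∂q_Z = 0: 195 - 8q_Z - 4(q_X) = 0.
Xenon's profit: π_X = (302 - 4Q)q_X - (146q_X). Setting ∂π_X/∂q_X = 0: 156 - 8q_X - 4(q_Z) = 0.
Best responses: q_Z = (195 - 4q_X)/8, q_X = (156 - 4q_Z)/8.
Substituting one into the other gives q_Z = 39/2 and q_X = 39/4.
Total output Q = 39/2 + 39/4 = 117/4.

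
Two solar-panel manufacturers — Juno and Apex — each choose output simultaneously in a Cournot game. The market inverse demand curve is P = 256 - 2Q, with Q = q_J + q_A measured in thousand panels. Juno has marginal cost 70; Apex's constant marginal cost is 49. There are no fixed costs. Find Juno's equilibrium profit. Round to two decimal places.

1512.50

Juno's profit: π_J = (256 - 2Q)q_J - (70q_J). Setting ∂π_J/∂q_J = 0: 186 - 4q_J - 2(q_A) = 0.
Apex's first-order condition: 207 - 4q_A - 2(q_J) = 0.
Rearranging gives the reaction functions q_J = (186 - 2q_A)/4 and q_A = (207 - 2q_J)/4.
Solving the pair: q_J = 55/2, q_A = 38.
Price P = 256 - 2·(131/2) = 125.
Juno's profit: (125 - 70)·(55/2) = 1512.5000.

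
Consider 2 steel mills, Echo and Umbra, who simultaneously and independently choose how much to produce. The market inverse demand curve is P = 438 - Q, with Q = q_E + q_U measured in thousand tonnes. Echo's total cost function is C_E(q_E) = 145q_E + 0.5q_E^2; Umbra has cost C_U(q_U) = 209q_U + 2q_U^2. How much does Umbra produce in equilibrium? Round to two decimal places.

23.18

Echo's profit: π_E = (438 - Q)q_E - (145q_E + (1/2)q_E²). Setting ∂π_E/∂q_E = 0: 293 - 3q_E - (q_U) = 0.
Umbra's profit: π_U = (438 - Q)q_U - (209q_U + 2q_U²). Setting ∂π_U/∂q_U = 0: 229 - 6q_U - (q_E) = 0.
Best responses: q_E = (293 - q_U)/3, q_U = (229 - q_E)/6.
Solving the pair: q_E = 1529/17, q_U = 394/17.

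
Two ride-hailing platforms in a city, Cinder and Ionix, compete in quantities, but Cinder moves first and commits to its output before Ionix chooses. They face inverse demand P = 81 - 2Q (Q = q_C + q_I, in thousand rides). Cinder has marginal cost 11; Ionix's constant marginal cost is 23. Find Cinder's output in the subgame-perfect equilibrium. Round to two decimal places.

20.50

Solve by backward induction. Given q_C, the follower Ionix maximises π_I = (81 - 2q_C - 2q_I)q_I - 23q_I.
∂π_I/∂q_I = 58 - 2q_C - 4q_I = 0 gives the reaction function q_I = (58 - 2q_C)/4.
Cinder substitutes q_I(q_C) into its own profit: π_C = q_C(81 - 2q_C - (58 - 2q_C)/2) - 11q_C = (52 - q_C)q_C - 11q_C.
The leader's first-order condition 41 - 2q_C = 0 yields q_C = 41/2.
Then q_I = (58 - 2·(41/2))/4 = 17/4.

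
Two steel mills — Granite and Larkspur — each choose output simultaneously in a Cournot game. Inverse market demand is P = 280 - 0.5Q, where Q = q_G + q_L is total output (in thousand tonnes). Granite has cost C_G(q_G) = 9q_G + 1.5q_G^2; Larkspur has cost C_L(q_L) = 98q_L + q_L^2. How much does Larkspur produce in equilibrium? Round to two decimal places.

50.43

Granite's profit: π_G = (280 - 0.5Q)q_G - (9q_G + (3/2)q_G²). Setting ∂π_G/∂q_G = 0: 271 - 4q_G - (1/2)(q_L) = 0.
Larkspur's first-order condition: 182 - 3q_L - (1/2)(q_G) = 0.
So q_G = (271 - (1/2)q_L)/4 and q_L = (182 - (1/2)q_G)/3.
Solving the pair: q_G = 61.4468, q_L = 50.4255.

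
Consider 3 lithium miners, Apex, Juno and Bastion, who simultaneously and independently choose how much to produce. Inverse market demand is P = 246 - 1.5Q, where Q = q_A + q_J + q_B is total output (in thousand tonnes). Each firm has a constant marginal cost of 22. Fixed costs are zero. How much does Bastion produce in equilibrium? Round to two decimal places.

37.33

Each firm earns π_i = (246 - 1.5Q)q_i - 22q_i.
First-order condition (treating rivals' output as given): 224 - 3q_i - (3/2)·Σ_{j≠i} q_j = 0.
With identical firms every q_j equals q_i, so Σ_{j≠i} q_j = 2q_i and 224 = 6q_i, giving q_i = 112/3.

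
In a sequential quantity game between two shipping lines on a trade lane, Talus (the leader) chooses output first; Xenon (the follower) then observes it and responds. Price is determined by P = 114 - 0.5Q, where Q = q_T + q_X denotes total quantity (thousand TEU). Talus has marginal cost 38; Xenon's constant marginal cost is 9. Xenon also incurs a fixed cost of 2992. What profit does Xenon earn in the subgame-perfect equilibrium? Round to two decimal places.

The follower Xenon best-responds to any q_T: π_X = (114 - 0.5Q)q_X - 9q_X.
Setting the follower's marginal profit to zero, 105 - (1/2)q_T - q_X = 0, i.e. q_X = (105 - (1/2)q_T).
The leader anticipates this reaction. Substituting into P = 114 - 0.5Q gives P = 123/2 - (1/4)q_T, so π_T = (123/2 - (1/4)q_T)q_T - 38q_T.
The leader's first-order condition 47/2 - (1/2)q_T = 0 yields q_T = 47.
Then q_X = (105 - (1/2)·47) = 163/2.
Price P = 114 - (1/2)·(257/2) = 199/4.
Xenon's profit: (199/4 - 9)·(163/2) - 2992 = 329.1250.

329.13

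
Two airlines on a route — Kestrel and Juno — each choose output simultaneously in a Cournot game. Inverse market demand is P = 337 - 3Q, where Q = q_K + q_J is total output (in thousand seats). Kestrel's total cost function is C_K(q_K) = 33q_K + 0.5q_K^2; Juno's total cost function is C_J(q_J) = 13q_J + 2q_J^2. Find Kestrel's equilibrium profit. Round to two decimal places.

4022.62

Kestrel's profit: π_K = (337 - 3Q)q_K - (33q_K + (1/2)q_K²). Setting ∂π_K/∂q_K = 0: 304 - 7q_K - 3(q_J) = 0.
Juno's first-order condition: 324 - 10q_J - 3(q_K) = 0.
So q_K = (304 - 3q_J)/7 and q_J = (324 - 3q_K)/10.
Solving the pair: q_K = 33.9016, q_J = 1356/61.
Price P = 337 - 3·56.1311 = 168.6066.
Kestrel's profit: 168.6066·33.9016 - 33·33.9016 - (1/2)·33.9016² = 4022.6240.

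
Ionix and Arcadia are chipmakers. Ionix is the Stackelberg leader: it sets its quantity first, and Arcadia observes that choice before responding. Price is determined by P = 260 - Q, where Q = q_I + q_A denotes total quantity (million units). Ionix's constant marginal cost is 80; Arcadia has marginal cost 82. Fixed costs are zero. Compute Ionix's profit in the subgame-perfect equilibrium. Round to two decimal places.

Solve by backward induction. Given q_I, the follower Arcadia maximises π_A = (260 - q_I - q_A)q_A - 82q_A.
∂π_A/∂q_A = 178 - q_I - 2q_A = 0 gives the reaction function q_A = (178 - q_I)/2.
Ionix substitutes q_A(q_I) into its own profit: π_I = q_I(260 - q_I - (178 - q_I)/2) - 80q_I = (171 - (1/2)q_I)q_I - 80q_I.
Leader FOC: 91 - q_I = 0, so q_I = 91.
Then q_A = (178 - 91)/2 = 87/2.
Price P = 260 - 269/2 = 251/2.
Ionix's profit: (251/2 - 80)·91 = 4140.5000.

4140.50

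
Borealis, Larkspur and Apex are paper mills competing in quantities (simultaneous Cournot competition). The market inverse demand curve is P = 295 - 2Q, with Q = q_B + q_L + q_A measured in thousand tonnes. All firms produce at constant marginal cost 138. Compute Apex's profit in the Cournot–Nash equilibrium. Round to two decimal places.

A representative firm's profit is π_i = q_i(295 - 2Q) - 138q_i.
Setting ∂π_i/∂q_i = 0 with rivals' quantities fixed: 157 - 4q_i - 2·Σ_{j≠i} q_j = 0.
By symmetry each firm produces the same amount; substituting Σ_{j≠i} q_j = 2q_i yields q_i = 157/8.
Price P = 295 - 2·(471/8) = 709/4.
Apex's profit: (709/4 - 138)·(157/8) = 770.2813.

770.28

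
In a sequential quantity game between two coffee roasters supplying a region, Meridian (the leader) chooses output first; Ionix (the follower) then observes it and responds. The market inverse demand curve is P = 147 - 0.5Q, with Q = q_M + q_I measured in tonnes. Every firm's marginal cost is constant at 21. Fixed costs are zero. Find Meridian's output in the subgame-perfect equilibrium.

Solve by backward induction. Given q_M, the follower Ionix maximises π_I = (147 - (1/2)q_M - (1/2)q_I)q_I - 21q_I.
Setting the follower's marginal profit to zero, 126 - (1/2)q_M - q_I = 0, i.e. q_I = (126 - (1/2)q_M).
The leader anticipates this reaction. Substituting into P = 147 - 0.5Q gives P = 84 - (1/4)q_M, so π_M = (84 - (1/4)q_M)q_M - 21q_M.
Leader FOC: 63 - (1/2)q_M = 0, so q_M = 126.
Then q_I = (126 - (1/2)·126) = 63.

126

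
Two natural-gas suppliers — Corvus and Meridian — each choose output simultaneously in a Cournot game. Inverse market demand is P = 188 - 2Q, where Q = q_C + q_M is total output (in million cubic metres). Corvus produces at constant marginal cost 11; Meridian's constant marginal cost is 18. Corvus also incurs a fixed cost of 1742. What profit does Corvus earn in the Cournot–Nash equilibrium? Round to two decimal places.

138.89

Corvus's profit: π_C = (188 - 2Q)q_C - (11q_C). Setting ∂π_C/∂q_C = 0: 177 - 4q_C - 2(q_M) = 0.
Meridian's first-order condition: 170 - 4q_M - 2(q_C) = 0.
Rearranging gives the reaction functions q_C = (177 - 2q_M)/4 and q_M = (170 - 2q_C)/4.
Solving the pair: q_C = 92/3, q_M = 163/6.
Price P = 188 - 2·(347/6) = 217/3.
Corvus's profit: (217/3 - 11)·(92/3) - 1742 = 1250/9.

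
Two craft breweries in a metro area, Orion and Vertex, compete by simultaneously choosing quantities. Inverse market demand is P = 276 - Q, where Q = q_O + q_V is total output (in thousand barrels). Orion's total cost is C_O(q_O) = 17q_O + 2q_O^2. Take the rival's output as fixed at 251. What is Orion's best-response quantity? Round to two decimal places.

1.33

With the rival's output fixed at 251, Orion's profit is π_O = (276 - 251 - q_O)q_O - (17q_O + 2q_O²) = (25 - q_O)q_O - (17q_O + 2q_O²).
∂π_O/∂q_O = 8 - 6q_O = 0, so q_O = 4/3.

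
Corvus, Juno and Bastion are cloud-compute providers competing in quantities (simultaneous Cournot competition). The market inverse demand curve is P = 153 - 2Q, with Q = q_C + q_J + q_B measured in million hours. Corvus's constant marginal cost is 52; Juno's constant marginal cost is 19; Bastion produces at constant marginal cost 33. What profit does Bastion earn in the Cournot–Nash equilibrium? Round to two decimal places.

488.28

Corvus's profit: π_C = (153 - 2Q)q_C - (52q_C). Setting ∂π_C/∂q_C = 0: 101 - 4q_C - 2(q_J + q_B) = 0.
Juno's profit: π_J = (153 - 2Q)q_J - (19q_J). Setting ∂π_J/∂q_J = 0: 134 - 4q_J - 2(q_C + q_B) = 0.
Bastion's first-order condition: 120 - 4q_B - 2(q_C + q_J) = 0.
Adding the 3 first-order conditions: 355 − 8Q = 0, so Q = 355/8.
Back-substituting: q_C = (101 − 355/4)/2 = 49/8, q_J = (134 − 355/4)/2 = 181/8, q_B = (120 − 355/4)/2 = 125/8.
Price P = 153 - 2·(355/8) = 257/4.
Bastion's profit: (257/4 - 33)·(125/8) = 488.2813.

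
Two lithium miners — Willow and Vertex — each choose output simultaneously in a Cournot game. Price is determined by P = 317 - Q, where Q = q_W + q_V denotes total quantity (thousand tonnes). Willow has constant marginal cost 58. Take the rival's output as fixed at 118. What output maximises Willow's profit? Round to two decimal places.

70.50

With the rival's output fixed at 118, Willow's profit is π_W = (317 - 118 - q_W)q_W - (58q_W) = (199 - q_W)q_W - (58q_W).
∂π_W/∂q_W = 141 - 2q_W = 0, so q_W = 141/2.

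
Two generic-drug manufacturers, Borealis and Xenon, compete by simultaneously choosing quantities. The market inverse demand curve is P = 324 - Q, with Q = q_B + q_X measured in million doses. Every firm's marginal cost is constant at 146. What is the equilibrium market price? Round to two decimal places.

205.33

A representative firm's profit is π_i = q_i(324 - Q) - 146q_i.
First-order condition (treating rivals' output as given): 178 - 2q_i - q_j = 0.
By symmetry each firm produces the same amount; substituting q_j = q_i yields q_i = 178/3.
Total output Q = 356/3, so price P = 324 - 356/3 = 616/3.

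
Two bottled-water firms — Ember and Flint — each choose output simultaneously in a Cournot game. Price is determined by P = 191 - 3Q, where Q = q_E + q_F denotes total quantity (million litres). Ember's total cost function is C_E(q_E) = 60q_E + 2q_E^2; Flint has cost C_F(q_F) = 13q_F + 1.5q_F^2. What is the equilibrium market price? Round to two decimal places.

Ember's profit: π_E = (191 - 3Q)q_E - (60q_E + 2q_E²). Setting ∂π_E/∂q_E = 0: 131 - 10q_E - 3(q_F) = 0.
Flint's profit: π_F = (191 - 3Q)q_F - (13q_F + (3/2)q_F²). Setting ∂π_F/∂q_F = 0: 178 - 9q_F - 3(q_E) = 0.
So q_E = (131 - 3q_F)/10 and q_F = (178 - 3q_E)/9.
Substituting one into the other gives q_E = 215/27 and q_F = 1387/81.
Total output Q = 25.0864, so price P = 191 - 3·25.0864 = 115.7407.

115.74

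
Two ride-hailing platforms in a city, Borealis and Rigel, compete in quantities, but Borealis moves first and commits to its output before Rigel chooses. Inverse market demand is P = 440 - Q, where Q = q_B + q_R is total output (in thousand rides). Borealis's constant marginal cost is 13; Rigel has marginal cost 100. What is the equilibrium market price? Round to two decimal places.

Solve by backward induction. Given q_B, the follower Rigel maximises π_R = (440 - q_B - q_R)q_R - 100q_R.
Setting the follower's marginal profit to zero, 340 - q_B - 2q_R = 0, i.e. q_R = (340 - q_B)/2.
Borealis substitutes q_R(q_B) into its own profit: π_B = q_B(440 - q_B - (340 - q_B)/2) - 13q_B = (270 - (1/2)q_B)q_B - 13q_B.
Maximising: ∂π_B/∂q_B = 257 - q_B = 0, giving q_B = 257.
Then q_R = (340 - 257)/2 = 83/2.
Total output Q = 597/2, so price P = 440 - 597/2 = 283/2.

141.50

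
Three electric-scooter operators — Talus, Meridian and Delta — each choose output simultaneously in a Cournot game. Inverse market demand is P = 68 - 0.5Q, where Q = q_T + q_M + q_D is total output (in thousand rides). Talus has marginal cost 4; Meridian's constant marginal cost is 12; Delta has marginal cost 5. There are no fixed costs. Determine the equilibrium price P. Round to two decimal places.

Talus's profit: π_T = (68 - 0.5Q)q_T - (4q_T). Setting ∂π_T/∂q_T = 0: 64 - q_T - (1/2)(q_M + q_D) = 0.
Meridian's first-order condition: 56 - q_M - (1/2)(q_T + q_D) = 0.
Delta's first-order condition: 63 - q_D - (1/2)(q_T + q_M) = 0.
Adding the 3 conditions: 183 − Q − Q = 0, i.e. Q = 183/2.
Back-substituting: q_T = (64 − 183/4)/(1/2) = 73/2, q_M = (56 − 183/4)/(1/2) = 41/2, q_D = (63 − 183/4)/(1/2) = 69/2.
Total output Q = 183/2, so price P = 68 - (1/2)·(183/2) = 89/4.

22.25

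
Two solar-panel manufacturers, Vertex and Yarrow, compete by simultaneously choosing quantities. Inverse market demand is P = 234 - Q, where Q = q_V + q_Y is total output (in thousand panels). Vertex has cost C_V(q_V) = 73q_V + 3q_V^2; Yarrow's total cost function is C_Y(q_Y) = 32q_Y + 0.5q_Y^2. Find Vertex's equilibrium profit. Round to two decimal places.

Vertex's profit: π_V = (234 - Q)q_V - (73q_V + 3q_V²). Setting ∂π_V/∂q_V = 0: 161 - 8q_V - (q_Y) = 0.
Yarrow's profit: π_Y = (234 - Q)q_Y - (32q_Y + (1/2)q_Y²). Setting ∂π_Y/∂q_Y = 0: 202 - 3q_Y - (q_V) = 0.
So q_V = (161 - q_Y)/8 and q_Y = (202 - q_V)/3.
Solving the pair: q_V = 281/23, q_Y = 1455/23.
Price P = 234 - 1736/23 = 158.5217.
Vertex's profit: 158.5217·(281/23) - 73·(281/23) - 3(281/23)² = 597.0586.

597.06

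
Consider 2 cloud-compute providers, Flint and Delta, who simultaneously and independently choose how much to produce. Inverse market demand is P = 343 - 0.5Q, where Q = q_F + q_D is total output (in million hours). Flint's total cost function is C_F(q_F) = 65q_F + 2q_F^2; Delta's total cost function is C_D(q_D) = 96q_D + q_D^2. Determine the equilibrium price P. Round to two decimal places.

Flint's profit: π_F = (343 - 0.5Q)q_F - (65q_F + 2q_F²). Setting ∂π_F/∂q_F = 0: 278 - 5q_F - (1/2)(q_D) = 0.
Delta's first-order condition: 247 - 3q_D - (1/2)(q_F) = 0.
So q_F = (278 - (1/2)q_D)/5 and q_D = (247 - (1/2)q_F)/3.
Solving the pair: q_F = 48.1695, q_D = 74.3051.
Total output Q = 122.4746, so price P = 343 - (1/2)·122.4746 = 281.7627.

281.76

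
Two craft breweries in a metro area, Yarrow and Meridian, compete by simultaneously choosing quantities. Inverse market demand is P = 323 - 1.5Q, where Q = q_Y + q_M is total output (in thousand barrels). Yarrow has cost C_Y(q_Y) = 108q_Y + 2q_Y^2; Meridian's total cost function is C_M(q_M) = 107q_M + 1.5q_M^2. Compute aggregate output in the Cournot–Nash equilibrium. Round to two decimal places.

54.23

Yarrow's profit: π_Y = (323 - 1.5Q)q_Y - (108q_Y + 2q_Y²). Setting ∂π_Y/∂q_Y = 0: 215 - 7q_Y - (3/2)(q_M) = 0.
Meridian's profit: π_M = (323 - 1.5Q)q_M - (107q_M + (3/2)q_M²). Setting ∂π_M/∂q_M = 0: 216 - 6q_M - (3/2)(q_Y) = 0.
So q_Y = (215 - (3/2)q_M)/7 and q_M = (216 - (3/2)q_Y)/6.
Substituting one into the other gives q_Y = 1288/53 and q_M = 1586/53.
Total output Q = 1288/53 + 1586/53 = 54.2264.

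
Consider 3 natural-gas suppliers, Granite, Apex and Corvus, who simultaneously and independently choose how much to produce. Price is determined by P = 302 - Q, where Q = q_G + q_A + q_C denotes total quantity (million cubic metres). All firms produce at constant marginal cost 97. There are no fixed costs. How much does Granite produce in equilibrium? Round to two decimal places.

Each firm earns π_i = (302 - Q)q_i - 97q_i.
First-order condition (treating rivals' output as given): 205 - 2q_i - Σ_{j≠i} q_j = 0.
By symmetry each firm produces the same amount; substituting Σ_{j≠i} q_j = 2q_i yields q_i = 205/4.

51.25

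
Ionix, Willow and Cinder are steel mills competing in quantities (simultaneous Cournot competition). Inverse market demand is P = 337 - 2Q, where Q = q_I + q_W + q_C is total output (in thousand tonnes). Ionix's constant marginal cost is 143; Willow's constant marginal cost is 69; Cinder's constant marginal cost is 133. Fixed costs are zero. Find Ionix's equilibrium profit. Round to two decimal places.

Ionix's profit: π_I = (337 - 2Q)q_I - (143q_I). Setting ∂π_I/∂q_I = 0: 194 - 4q_I - 2(q_W + q_C) = 0.
Willow's profit: π_W = (337 - 2Q)q_W - (69q_W). Setting ∂π_W/∂q_W = 0: 268 - 4q_W - 2(q_I + q_C) = 0.
Cinder's profit: π_C = (337 - 2Q)q_C - (133q_C). Setting ∂π_C/∂q_C = 0: 204 - 4q_C - 2(q_I + q_W) = 0.
Adding the 3 conditions: 666 − 4Q − 4Q = 0, i.e. Q = 333/4.
Back-substituting: q_I = (194 − 333/2)/2 = 55/4, q_W = (268 − 333/2)/2 = 203/4, q_C = (204 − 333/2)/2 = 75/4.
Price P = 337 - 2·(333/4) = 341/2.
Ionix's profit: (341/2 - 143)·(55/4) = 378.1250.

378.13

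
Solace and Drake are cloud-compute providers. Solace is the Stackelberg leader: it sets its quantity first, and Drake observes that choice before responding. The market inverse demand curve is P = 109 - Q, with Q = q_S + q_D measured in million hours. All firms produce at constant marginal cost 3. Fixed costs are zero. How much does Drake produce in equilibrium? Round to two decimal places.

Solve by backward induction. Given q_S, the follower Drake maximises π_D = (109 - q_S - q_D)q_D - 3q_D.
Follower FOC: 106 - q_S - 2q_D = 0, so q_D(q_S) = (106 - q_S)/2.
Solace substitutes q_D(q_S) into its own profit: π_S = q_S(109 - q_S - (106 - q_S)/2) - 3q_S = (56 - (1/2)q_S)q_S - 3q_S.
The leader's first-order condition 53 - q_S = 0 yields q_S = 53.
Then q_D = (106 - 53)/2 = 53/2.

26.50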